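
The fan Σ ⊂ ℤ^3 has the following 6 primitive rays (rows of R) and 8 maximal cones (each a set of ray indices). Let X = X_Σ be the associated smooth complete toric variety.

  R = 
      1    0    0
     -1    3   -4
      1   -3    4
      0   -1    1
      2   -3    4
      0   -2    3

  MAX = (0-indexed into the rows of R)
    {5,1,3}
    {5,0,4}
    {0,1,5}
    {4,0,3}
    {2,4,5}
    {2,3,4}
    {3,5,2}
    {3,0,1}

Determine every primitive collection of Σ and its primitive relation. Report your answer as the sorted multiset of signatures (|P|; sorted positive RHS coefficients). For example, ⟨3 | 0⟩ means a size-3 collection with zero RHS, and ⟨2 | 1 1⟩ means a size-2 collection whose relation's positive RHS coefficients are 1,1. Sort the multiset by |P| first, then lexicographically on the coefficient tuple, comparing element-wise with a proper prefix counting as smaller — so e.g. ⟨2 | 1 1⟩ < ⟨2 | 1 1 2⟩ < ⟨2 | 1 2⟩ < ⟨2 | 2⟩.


Δ(Σ) — 6 vertices, 5 min non-faces:

  P={1,2}:  v_{1} + v_{2} = 0 — sig = ⟨2 | 0⟩
  P={0,2}:  v_{0} + v_{2} = v_{4} — sig = ⟨2 | 1⟩
  P={1,4}:  v_{1} + v_{4} = v_{0} — sig = ⟨2 | 1⟩
  P={0,3,5}:  v_{0} + v_{3} + v_{5} = v_{2} — sig = ⟨3 | 1⟩
  P={3,4,5}:  v_{3} + v_{4} + v_{5} = 2·v_{2} — sig = ⟨3 | 2⟩

Sorted signature multiset PRS(X):
[⟨2 | 0⟩, ⟨2 | 1⟩, ⟨2 | 1⟩, ⟨3 | 1⟩, ⟨3 | 2⟩]


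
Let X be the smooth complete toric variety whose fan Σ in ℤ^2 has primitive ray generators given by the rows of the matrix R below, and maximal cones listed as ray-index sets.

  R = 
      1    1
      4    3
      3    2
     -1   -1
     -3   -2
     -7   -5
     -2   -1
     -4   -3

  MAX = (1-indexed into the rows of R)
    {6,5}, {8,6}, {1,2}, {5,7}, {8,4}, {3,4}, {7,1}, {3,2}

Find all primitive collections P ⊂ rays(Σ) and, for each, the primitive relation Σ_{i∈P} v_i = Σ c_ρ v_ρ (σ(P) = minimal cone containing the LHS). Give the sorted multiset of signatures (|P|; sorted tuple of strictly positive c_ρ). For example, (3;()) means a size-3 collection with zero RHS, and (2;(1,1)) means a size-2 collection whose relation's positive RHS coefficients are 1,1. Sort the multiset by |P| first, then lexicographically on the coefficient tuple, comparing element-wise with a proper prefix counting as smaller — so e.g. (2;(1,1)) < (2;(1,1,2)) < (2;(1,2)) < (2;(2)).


Δ(Σ) — 8 vertices, 20 min non-faces:

  {1,4}:  v_{1} + v_{4} = 0 — sig = (2;())
  {2,8}:  v_{2} + v_{8} = 0 — sig = (2;())
  {3,5}:  v_{3} + v_{5} = 0 — sig = (2;())
  {1,3}:  v_{1} + v_{3} = v_{2} — sig = (2;(1))
  {1,5}:  v_{1} + v_{5} = v_{7} — sig = (2;(1))
  {1,8}:  v_{1} + v_{8} = v_{5} — sig = (2;(1))
  {2,4}:  v_{2} + v_{4} = v_{3} — sig = (2;(1))
  {2,5}:  v_{2} + v_{5} = v_{1} — sig = (2;(1))
  {2,6}:  v_{2} + v_{6} = v_{5} — sig = (2;(1))
  {3,6}:  v_{3} + v_{6} = v_{8} — sig = (2;(1))
  {3,7}:  v_{3} + v_{7} = v_{1} — sig = (2;(1))
  {3,8}:  v_{3} + v_{8} = v_{4} — sig = (2;(1))
  {4,5}:  v_{4} + v_{5} = v_{8} — sig = (2;(1))
  {4,7}:  v_{4} + v_{7} = v_{5} — sig = (2;(1))
  {5,8}:  v_{5} + v_{8} = v_{6} — sig = (2;(1))
  {1,6}:  v_{1} + v_{6} = 2·v_{5} — sig = (2;(2))
  {2,7}:  v_{2} + v_{7} = 2·v_{1} — sig = (2;(2))
  {4,6}:  v_{4} + v_{6} = 2·v_{8} — sig = (2;(2))
  {7,8}:  v_{7} + v_{8} = 2·v_{5} — sig = (2;(2))
  {6,7}:  v_{6} + v_{7} = 3·v_{5} — sig = (2;(3))

Sorted signature multiset PRS(X):
[(2;()), (2;()), (2;()), (2;(1)), (2;(1)), (2;(1)), (2;(1)), (2;(1)), (2;(1)), (2;(1)), (2;(1)), (2;(1)), (2;(1)), (2;(1)), (2;(1)), (2;(2)), (2;(2)), (2;(2)), (2;(2)), (2;(3))]


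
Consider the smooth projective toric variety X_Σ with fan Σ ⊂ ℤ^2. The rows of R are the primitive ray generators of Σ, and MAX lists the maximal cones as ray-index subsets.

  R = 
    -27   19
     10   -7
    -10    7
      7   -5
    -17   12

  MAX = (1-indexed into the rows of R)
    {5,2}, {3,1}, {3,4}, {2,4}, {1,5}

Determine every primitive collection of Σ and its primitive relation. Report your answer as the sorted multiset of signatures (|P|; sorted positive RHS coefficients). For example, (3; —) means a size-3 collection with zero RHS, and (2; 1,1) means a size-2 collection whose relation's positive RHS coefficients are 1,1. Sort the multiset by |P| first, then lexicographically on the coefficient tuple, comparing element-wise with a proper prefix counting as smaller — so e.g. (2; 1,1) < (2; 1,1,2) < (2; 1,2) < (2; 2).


5 collections generate NE(X_Σ); each relation:

  • {2,3}:  v_{2} + v_{3} = 0 ; sig = (2; —)
  • {1,2}:  v_{1} + v_{2} = v_{5} ; sig = (2; 1)
  • {3,5}:  v_{3} + v_{5} = v_{1} ; sig = (2; 1)
  • {4,5}:  v_{4} + v_{5} = v_{3} ; sig = (2; 1)
  • {1,4}:  v_{1} + v_{4} = 2·v_{3} ; sig = (2; 2)

Signatures (|P|; sorted positive RHS coefficients), sorted:
    (2; —)
    (2; 1)
    (2; 1)
    (2; 1)
    (2; 2)


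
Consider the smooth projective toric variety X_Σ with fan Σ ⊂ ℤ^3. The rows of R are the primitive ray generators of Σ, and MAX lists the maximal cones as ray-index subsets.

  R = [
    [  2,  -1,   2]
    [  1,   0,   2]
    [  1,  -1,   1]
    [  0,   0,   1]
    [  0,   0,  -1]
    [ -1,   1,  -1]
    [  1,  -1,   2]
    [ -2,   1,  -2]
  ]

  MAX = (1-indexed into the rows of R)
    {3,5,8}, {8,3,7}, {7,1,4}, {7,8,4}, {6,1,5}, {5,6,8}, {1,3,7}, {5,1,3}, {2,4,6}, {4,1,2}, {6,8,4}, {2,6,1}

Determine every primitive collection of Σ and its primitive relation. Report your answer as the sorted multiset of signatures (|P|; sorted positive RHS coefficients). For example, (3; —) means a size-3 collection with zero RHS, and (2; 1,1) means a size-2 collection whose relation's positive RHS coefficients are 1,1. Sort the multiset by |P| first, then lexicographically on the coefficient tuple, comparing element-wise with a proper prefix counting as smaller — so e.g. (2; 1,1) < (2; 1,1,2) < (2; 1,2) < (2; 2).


Δ(Σ) — 8 vertices, 11 min non-faces:

  {1,8}:  v_{1} + v_{8} = 0  ⟹  sig = (2; —)
  {3,6}:  v_{3} + v_{6} = 0  ⟹  sig = (2; —)
  {4,5}:  v_{4} + v_{5} = 0  ⟹  sig = (2; —)
  {3,4}:  v_{3} + v_{4} = v_{7}  ⟹  sig = (2; 1)
  {5,7}:  v_{5} + v_{7} = v_{3}  ⟹  sig = (2; 1)
  {6,7}:  v_{6} + v_{7} = v_{4}  ⟹  sig = (2; 1)
  {2,3}:  v_{2} + v_{3} = v_{1} + v_{4}  ⟹  sig = (2; 1,1)
  {2,5}:  v_{2} + v_{5} = v_{1} + v_{6}  ⟹  sig = (2; 1,1)
  {2,8}:  v_{2} + v_{8} = v_{4} + v_{6}  ⟹  sig = (2; 1,1)
  {2,7}:  v_{2} + v_{7} = v_{1} + 2·v_{4}  ⟹  sig = (2; 1,2)
  {1,4,6}:  v_{1} + v_{4} + v_{6} = v_{2}  ⟹  sig = (3; 1)

so the primitive-relation signature multiset is
    (2; —)
    (2; —)
    (2; —)
    (2; 1)
    (2; 1)
    (2; 1)
    (2; 1,1)
    (2; 1,1)
    (2; 1,1)
    (2; 1,2)
    (3; 1)


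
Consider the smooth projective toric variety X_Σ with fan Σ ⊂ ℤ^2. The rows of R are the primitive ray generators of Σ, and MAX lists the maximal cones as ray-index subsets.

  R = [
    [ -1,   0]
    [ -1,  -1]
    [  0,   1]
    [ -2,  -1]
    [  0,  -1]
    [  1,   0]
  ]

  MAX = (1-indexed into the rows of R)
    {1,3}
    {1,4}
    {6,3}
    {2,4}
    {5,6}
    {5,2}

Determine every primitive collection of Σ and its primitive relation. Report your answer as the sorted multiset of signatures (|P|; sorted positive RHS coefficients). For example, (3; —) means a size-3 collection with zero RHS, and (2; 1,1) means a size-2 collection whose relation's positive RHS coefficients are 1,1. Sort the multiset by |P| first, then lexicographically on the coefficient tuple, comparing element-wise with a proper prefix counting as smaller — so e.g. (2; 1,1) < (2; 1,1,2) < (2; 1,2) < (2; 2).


Primitive collections (9):

  • {1,6}:  v_{1} + v_{6} = 0  ⟹  sig = (2; —)
  • {3,5}:  v_{3} + v_{5} = 0  ⟹  sig = (2; —)
  • {1,2}:  v_{1} + v_{2} = v_{4}  ⟹  sig = (2; 1)
  • {1,5}:  v_{1} + v_{5} = v_{2}  ⟹  sig = (2; 1)
  • {2,3}:  v_{2} + v_{3} = v_{1}  ⟹  sig = (2; 1)
  • {2,6}:  v_{2} + v_{6} = v_{5}  ⟹  sig = (2; 1)
  • {4,6}:  v_{4} + v_{6} = v_{2}  ⟹  sig = (2; 1)
  • {3,4}:  v_{3} + v_{4} = 2·v_{1}  ⟹  sig = (2; 2)
  • {4,5}:  v_{4} + v_{5} = 2·v_{2}  ⟹  sig = (2; 2)

so the primitive-relation signature multiset is
[(2; —), (2; —), (2; 1), (2; 1), (2; 1), (2; 1), (2; 1), (2; 2), (2; 2)]


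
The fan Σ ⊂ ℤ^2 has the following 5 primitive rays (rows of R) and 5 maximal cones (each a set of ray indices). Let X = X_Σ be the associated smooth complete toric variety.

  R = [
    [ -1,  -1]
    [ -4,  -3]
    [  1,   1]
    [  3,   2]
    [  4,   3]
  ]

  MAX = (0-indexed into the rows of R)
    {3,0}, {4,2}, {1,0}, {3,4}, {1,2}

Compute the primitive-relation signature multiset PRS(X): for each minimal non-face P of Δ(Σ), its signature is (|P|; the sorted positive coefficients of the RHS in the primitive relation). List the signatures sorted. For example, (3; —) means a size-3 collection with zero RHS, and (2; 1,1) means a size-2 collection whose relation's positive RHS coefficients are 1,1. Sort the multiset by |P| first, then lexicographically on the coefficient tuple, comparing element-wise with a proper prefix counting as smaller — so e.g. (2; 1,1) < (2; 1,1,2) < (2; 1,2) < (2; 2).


Minimal non-faces — 5 found among 5 rays, 5 max cones:

  • {0,2}:  v_{0} + v_{2} = 0 — sig = (2; —)
  • {1,4}:  v_{1} + v_{4} = 0 — sig = (2; —)
  • {0,4}:  v_{0} + v_{4} = v_{3} — sig = (2; 1)
  • {1,3}:  v_{1} + v_{3} = v_{0} — sig = (2; 1)
  • {2,3}:  v_{2} + v_{3} = v_{4} — sig = (2; 1)

so the primitive-relation signature multiset is
    (2; —)
    (2; —)
    (2; 1)
    (2; 1)
    (2; 1)


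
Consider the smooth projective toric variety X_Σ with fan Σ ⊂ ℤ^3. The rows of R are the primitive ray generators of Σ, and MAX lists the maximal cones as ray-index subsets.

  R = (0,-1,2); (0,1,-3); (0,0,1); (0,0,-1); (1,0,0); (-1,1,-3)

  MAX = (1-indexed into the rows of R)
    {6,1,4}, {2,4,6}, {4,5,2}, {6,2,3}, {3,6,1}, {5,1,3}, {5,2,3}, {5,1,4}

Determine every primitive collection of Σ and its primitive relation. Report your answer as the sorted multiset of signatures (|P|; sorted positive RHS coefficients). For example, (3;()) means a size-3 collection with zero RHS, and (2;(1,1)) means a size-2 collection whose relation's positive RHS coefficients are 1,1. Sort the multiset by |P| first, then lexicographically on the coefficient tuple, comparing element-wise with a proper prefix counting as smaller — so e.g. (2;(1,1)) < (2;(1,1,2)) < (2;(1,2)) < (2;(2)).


The 3 primitive collections of Σ (r=6, n=3):

  P={3,4}:  v_{3} + v_{4} = 0  ⟹  sig = (2;())
  P={1,2}:  v_{1} + v_{2} = v_{4}  ⟹  sig = (2;(1))
  P={5,6}:  v_{5} + v_{6} = v_{2}  ⟹  sig = (2;(1))

Hence PRS(X_Σ) =
    (2;())
    (2;(1))
    (2;(1))


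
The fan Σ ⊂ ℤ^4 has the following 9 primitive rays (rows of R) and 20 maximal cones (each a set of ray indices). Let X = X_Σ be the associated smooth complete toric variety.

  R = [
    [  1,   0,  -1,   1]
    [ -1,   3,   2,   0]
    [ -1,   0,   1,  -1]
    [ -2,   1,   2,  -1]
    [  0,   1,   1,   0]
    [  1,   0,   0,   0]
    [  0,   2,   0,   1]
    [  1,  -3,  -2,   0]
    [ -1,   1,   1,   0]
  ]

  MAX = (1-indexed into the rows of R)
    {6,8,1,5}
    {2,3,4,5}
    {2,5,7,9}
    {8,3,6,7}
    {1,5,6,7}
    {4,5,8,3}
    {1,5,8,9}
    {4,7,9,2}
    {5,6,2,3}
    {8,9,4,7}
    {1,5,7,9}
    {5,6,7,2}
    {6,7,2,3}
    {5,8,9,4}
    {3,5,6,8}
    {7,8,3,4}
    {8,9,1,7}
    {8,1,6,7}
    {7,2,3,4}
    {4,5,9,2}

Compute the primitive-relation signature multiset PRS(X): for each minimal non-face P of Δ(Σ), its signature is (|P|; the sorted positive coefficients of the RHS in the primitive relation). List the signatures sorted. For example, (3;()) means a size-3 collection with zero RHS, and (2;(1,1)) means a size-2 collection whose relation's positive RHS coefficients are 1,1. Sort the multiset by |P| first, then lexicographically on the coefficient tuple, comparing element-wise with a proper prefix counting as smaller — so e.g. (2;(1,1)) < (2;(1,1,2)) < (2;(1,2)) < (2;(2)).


Minimal non-faces — 10 found among 9 rays, 20 max cones:

  • {1,3}:  v_{1} + v_{3} = 0 — sig = (2;())
  • {2,8}:  v_{2} + v_{8} = 0 — sig = (2;())
  • {1,4}:  v_{1} + v_{4} = v_{9} — sig = (2;(1))
  • {3,9}:  v_{3} + v_{9} = v_{4} — sig = (2;(1))
  • {6,9}:  v_{6} + v_{9} = v_{5} — sig = (2;(1))
  • {1,2}:  v_{1} + v_{2} = v_{5} + v_{7} — sig = (2;(1,1))
  • {4,6}:  v_{4} + v_{6} = v_{3} + v_{5} — sig = (2;(1,1))
  • {3,5,7}:  v_{3} + v_{5} + v_{7} = v_{2} — sig = (3;(1))
  • {5,7,8}:  v_{5} + v_{7} + v_{8} = v_{1} — sig = (3;(1))
  • {4,5,7}:  v_{4} + v_{5} + v_{7} = v_{2} + v_{9} — sig = (3;(1,1))

Sorted signature multiset PRS(X):
    (2;())
    (2;())
    (2;(1))
    (2;(1))
    (2;(1))
    (2;(1,1))
    (2;(1,1))
    (3;(1))
    (3;(1))
    (3;(1,1))


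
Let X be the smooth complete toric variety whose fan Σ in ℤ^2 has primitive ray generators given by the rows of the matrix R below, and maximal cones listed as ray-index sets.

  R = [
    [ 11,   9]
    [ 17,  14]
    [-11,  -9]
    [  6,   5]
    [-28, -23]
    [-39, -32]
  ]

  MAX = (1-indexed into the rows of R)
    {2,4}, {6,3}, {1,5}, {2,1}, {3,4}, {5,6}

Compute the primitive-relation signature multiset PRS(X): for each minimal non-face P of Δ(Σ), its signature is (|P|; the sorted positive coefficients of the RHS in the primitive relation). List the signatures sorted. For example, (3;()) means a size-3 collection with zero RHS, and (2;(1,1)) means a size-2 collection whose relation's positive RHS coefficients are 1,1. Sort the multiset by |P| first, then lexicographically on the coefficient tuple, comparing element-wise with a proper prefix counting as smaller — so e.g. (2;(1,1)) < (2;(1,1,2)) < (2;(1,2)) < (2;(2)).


9 minimal non-faces of Δ(Σ) (on 6 rays):

  P = {1,3}:  v_{1} + v_{3} = 0  ⇒ sig = (2;())
  P = {1,4}:  v_{1} + v_{4} = v_{2}  ⇒ sig = (2;(1))
  P = {1,6}:  v_{1} + v_{6} = v_{5}  ⇒ sig = (2;(1))
  P = {2,3}:  v_{2} + v_{3} = v_{4}  ⇒ sig = (2;(1))
  P = {2,5}:  v_{2} + v_{5} = v_{3}  ⇒ sig = (2;(1))
  P = {3,5}:  v_{3} + v_{5} = v_{6}  ⇒ sig = (2;(1))
  P = {2,6}:  v_{2} + v_{6} = 2·v_{3}  ⇒ sig = (2;(2))
  P = {4,5}:  v_{4} + v_{5} = 2·v_{3}  ⇒ sig = (2;(2))
  P = {4,6}:  v_{4} + v_{6} = 3·v_{3}  ⇒ sig = (2;(3))

Signatures (|P|; sorted positive RHS coefficients), sorted:
    |P|=2: 9 collections, coeffs (), (1), (1), (1), (1), (1), (2), (2), (3)


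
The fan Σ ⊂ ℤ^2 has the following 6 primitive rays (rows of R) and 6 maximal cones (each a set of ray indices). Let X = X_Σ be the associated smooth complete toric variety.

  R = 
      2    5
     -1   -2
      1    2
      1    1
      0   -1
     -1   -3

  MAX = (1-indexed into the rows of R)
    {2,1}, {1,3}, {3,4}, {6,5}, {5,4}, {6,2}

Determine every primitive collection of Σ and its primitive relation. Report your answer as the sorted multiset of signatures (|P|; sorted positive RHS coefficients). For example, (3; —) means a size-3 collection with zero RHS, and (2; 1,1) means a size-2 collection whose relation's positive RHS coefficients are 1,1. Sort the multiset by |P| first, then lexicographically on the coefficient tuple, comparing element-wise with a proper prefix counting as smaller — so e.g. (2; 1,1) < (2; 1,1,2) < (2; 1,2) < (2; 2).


|primitive collections| = 9. Relations:

  {2,3}:  v_{2} + v_{3} = 0  so sig = (2; —)
  {1,6}:  v_{1} + v_{6} = v_{3}  so sig = (2; 1)
  {2,4}:  v_{2} + v_{4} = v_{5}  so sig = (2; 1)
  {2,5}:  v_{2} + v_{5} = v_{6}  so sig = (2; 1)
  {3,5}:  v_{3} + v_{5} = v_{4}  so sig = (2; 1)
  {3,6}:  v_{3} + v_{6} = v_{5}  so sig = (2; 1)
  {1,5}:  v_{1} + v_{5} = 2·v_{3}  so sig = (2; 2)
  {4,6}:  v_{4} + v_{6} = 2·v_{5}  so sig = (2; 2)
  {1,4}:  v_{1} + v_{4} = 3·v_{3}  so sig = (2; 3)

Hence PRS(X_Σ) =
    |P|=2: 9 collections, coeffs (), (1), (1), (1), (1), (1), (2), (2), (3)


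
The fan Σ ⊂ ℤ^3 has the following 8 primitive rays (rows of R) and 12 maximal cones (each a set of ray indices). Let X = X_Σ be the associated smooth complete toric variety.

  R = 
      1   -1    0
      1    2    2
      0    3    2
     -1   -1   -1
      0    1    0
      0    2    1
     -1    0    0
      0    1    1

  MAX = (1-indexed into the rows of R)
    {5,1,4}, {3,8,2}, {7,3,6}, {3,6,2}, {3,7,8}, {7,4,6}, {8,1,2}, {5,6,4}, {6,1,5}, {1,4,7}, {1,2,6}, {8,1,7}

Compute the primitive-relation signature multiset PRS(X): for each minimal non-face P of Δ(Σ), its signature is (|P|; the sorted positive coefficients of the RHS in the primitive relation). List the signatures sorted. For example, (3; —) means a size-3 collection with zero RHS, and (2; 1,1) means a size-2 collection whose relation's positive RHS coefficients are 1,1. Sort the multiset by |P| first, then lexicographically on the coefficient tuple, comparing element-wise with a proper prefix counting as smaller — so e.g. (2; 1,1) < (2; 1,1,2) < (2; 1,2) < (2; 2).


12 collections generate NE(X_Σ); each relation:

  P = {1,3}:  v_{1} + v_{3} = v_{2}  ⇒ sig = (2; 1)
  P = {2,4}:  v_{2} + v_{4} = v_{8}  ⇒ sig = (2; 1)
  P = {4,8}:  v_{4} + v_{8} = v_{7}  ⇒ sig = (2; 1)
  P = {5,8}:  v_{5} + v_{8} = v_{6}  ⇒ sig = (2; 1)
  P = {6,8}:  v_{6} + v_{8} = v_{3}  ⇒ sig = (2; 1)
  P = {3,4}:  v_{3} + v_{4} = v_{6} + v_{7}  ⇒ sig = (2; 1,1)
  P = {5,7}:  v_{5} + v_{7} = v_{4} + v_{6}  ⇒ sig = (2; 1,1)
  P = {2,5}:  v_{2} + v_{5} = v_{1} + 2·v_{6}  ⇒ sig = (2; 1,2)
  P = {2,7}:  v_{2} + v_{7} = 2·v_{8}  ⇒ sig = (2; 2)
  P = {3,5}:  v_{3} + v_{5} = 2·v_{6}  ⇒ sig = (2; 2)
  P = {1,4,6}:  v_{1} + v_{4} + v_{6} = 0  ⇒ sig = (3; —)
  P = {1,6,7}:  v_{1} + v_{6} + v_{7} = v_{8}  ⇒ sig = (3; 1)

so the primitive-relation signature multiset is
    |P|=2: 10 collections, coeffs (1), (1), (1), (1), (1), (1,1), (1,1), (1,2), (2), (2)
    |P|=3: 2 collections, coeffs (), (1)


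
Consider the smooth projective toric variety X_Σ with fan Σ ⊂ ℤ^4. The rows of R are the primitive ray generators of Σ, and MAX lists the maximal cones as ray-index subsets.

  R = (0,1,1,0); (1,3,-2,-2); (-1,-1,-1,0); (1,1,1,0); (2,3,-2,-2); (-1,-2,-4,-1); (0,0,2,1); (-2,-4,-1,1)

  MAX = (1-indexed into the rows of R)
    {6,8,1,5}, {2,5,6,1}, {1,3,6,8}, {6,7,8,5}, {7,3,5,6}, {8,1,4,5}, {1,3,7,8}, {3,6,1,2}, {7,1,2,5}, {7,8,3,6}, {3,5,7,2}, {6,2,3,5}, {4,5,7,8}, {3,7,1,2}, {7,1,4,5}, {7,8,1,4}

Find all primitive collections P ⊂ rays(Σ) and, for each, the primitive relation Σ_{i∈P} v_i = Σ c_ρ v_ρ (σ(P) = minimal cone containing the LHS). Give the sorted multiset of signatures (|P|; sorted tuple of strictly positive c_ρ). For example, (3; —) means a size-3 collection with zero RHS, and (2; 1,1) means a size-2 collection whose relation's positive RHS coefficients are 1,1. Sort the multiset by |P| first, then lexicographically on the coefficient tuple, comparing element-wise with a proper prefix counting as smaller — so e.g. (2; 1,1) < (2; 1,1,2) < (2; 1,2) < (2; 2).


9 minimal non-faces of Δ(Σ) (on 8 rays):

  • {3,4}:  v_{3} + v_{4} = 0  so sig = (2; —)
  • {2,4}:  v_{2} + v_{4} = v_{1} + v_{5}  so sig = (2; 1,1)
  • {2,8}:  v_{2} + v_{8} = v_{1} + v_{6}  so sig = (2; 1,1)
  • {4,6}:  v_{4} + v_{6} = v_{5} + v_{8}  so sig = (2; 1,1)
  • {1,3,5}:  v_{1} + v_{3} + v_{5} = v_{2}  so sig = (3; 1)
  • {1,6,7}:  v_{1} + v_{6} + v_{7} = v_{3}  so sig = (3; 1)
  • {3,5,8}:  v_{3} + v_{5} + v_{8} = v_{6}  so sig = (3; 1)
  • {2,6,7}:  v_{2} + v_{6} + v_{7} = 2·v_{3} + v_{5}  so sig = (3; 1,2)
  • {1,5,7,8}:  v_{1} + v_{5} + v_{7} + v_{8} = 0  so sig = (4; —)

Signatures (|P|; sorted positive RHS coefficients), sorted:
    (2; —)
    (2; 1,1)
    (2; 1,1)
    (2; 1,1)
    (3; 1)
    (3; 1)
    (3; 1)
    (3; 1,2)
    (4; —)


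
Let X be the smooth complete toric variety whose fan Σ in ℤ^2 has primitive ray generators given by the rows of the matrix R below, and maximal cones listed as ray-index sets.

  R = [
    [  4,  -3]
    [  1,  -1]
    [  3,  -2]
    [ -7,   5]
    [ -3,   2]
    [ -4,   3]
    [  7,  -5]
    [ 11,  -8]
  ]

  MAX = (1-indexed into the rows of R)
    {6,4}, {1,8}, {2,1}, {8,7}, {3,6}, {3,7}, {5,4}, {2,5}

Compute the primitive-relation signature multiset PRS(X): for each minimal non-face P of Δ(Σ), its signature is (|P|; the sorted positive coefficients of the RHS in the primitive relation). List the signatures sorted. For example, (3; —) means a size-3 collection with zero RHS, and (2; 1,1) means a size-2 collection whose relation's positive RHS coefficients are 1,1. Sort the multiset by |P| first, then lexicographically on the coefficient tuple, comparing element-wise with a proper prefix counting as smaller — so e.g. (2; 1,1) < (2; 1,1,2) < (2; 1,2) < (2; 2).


Primitive collections (20):

  P={1,6}:  v_{1} + v_{6} = 0 — sig = (2; —)
  P={3,5}:  v_{3} + v_{5} = 0 — sig = (2; —)
  P={4,7}:  v_{4} + v_{7} = 0 — sig = (2; —)
  P={1,3}:  v_{1} + v_{3} = v_{7} — sig = (2; 1)
  P={1,4}:  v_{1} + v_{4} = v_{5} — sig = (2; 1)
  P={1,5}:  v_{1} + v_{5} = v_{2} — sig = (2; 1)
  P={1,7}:  v_{1} + v_{7} = v_{8} — sig = (2; 1)
  P={2,3}:  v_{2} + v_{3} = v_{1} — sig = (2; 1)
  P={2,6}:  v_{2} + v_{6} = v_{5} — sig = (2; 1)
  P={3,4}:  v_{3} + v_{4} = v_{6} — sig = (2; 1)
  P={4,8}:  v_{4} + v_{8} = v_{1} — sig = (2; 1)
  P={5,6}:  v_{5} + v_{6} = v_{4} — sig = (2; 1)
  P={5,7}:  v_{5} + v_{7} = v_{1} — sig = (2; 1)
  P={6,7}:  v_{6} + v_{7} = v_{3} — sig = (2; 1)
  P={6,8}:  v_{6} + v_{8} = v_{7} — sig = (2; 1)
  P={2,4}:  v_{2} + v_{4} = 2·v_{5} — sig = (2; 2)
  P={2,7}:  v_{2} + v_{7} = 2·v_{1} — sig = (2; 2)
  P={3,8}:  v_{3} + v_{8} = 2·v_{7} — sig = (2; 2)
  P={5,8}:  v_{5} + v_{8} = 2·v_{1} — sig = (2; 2)
  P={2,8}:  v_{2} + v_{8} = 3·v_{1} — sig = (2; 3)

Sorted signature multiset PRS(X):
    (2; —)
    (2; —)
    (2; —)
    (2; 1)
    (2; 1)
    (2; 1)
    (2; 1)
    (2; 1)
    (2; 1)
    (2; 1)
    (2; 1)
    (2; 1)
    (2; 1)
    (2; 1)
    (2; 1)
    (2; 2)
    (2; 2)
    (2; 2)
    (2; 2)
    (2; 3)


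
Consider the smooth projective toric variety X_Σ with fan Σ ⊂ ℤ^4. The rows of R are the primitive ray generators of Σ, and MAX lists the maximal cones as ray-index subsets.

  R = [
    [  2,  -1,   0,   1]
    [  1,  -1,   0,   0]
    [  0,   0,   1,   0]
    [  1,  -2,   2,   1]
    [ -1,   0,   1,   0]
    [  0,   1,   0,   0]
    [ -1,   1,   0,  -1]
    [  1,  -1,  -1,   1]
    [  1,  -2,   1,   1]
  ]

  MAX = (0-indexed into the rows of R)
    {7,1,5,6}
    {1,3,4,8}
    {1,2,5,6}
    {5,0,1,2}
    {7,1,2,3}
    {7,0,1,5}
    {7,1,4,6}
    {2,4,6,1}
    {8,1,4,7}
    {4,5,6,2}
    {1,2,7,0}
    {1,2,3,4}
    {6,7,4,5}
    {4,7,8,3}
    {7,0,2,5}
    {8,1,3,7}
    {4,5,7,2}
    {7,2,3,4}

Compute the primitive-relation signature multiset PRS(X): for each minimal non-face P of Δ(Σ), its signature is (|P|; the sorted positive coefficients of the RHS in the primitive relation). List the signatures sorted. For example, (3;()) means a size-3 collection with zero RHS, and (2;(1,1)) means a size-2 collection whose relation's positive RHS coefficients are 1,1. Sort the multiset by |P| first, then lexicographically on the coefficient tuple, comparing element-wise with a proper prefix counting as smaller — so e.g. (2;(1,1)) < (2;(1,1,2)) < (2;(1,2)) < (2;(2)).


Minimal non-faces — 14 found among 9 rays, 18 max cones:

  P = {2,8}:  v_{2} + v_{8} = v_{3}  →  sig = (2;(1))
  P = {0,6}:  v_{0} + v_{6} = v_{1} + v_{5}  →  sig = (2;(1,1))
  P = {6,8}:  v_{6} + v_{8} = v_{1} + v_{4}  →  sig = (2;(1,1))
  P = {3,6}:  v_{3} + v_{6} = v_{1} + v_{2} + v_{4}  →  sig = (2;(1,1,1))
  P = {0,4}:  v_{0} + v_{4} = 2·v_{2} + v_{7}  →  sig = (2;(1,2))
  P = {5,8}:  v_{5} + v_{8} = 2·v_{2} + v_{7}  →  sig = (2;(1,2))
  P = {0,8}:  v_{0} + v_{8} = v_{1} + 3·v_{2} + 2·v_{7}  →  sig = (2;(1,2,3))
  P = {0,3}:  v_{0} + v_{3} = v_{1} + 4·v_{2} + 2·v_{7}  →  sig = (2;(1,2,4))
  P = {3,5}:  v_{3} + v_{5} = 3·v_{2} + v_{7}  →  sig = (2;(1,3))
  P = {2,6,7}:  v_{2} + v_{6} + v_{7} = 0  →  sig = (3;())
  P = {1,4,5}:  v_{1} + v_{4} + v_{5} = v_{2}  →  sig = (3;(1))
  P = {1,2,4,7}:  v_{1} + v_{2} + v_{4} + v_{7} = v_{8}  →  sig = (4;(1))
  P = {1,2,5,7}:  v_{1} + v_{2} + v_{5} + v_{7} = v_{0}  →  sig = (4;(1))
  P = {1,3,4,7}:  v_{1} + v_{3} + v_{4} + v_{7} = 2·v_{8}  →  sig = (4;(2))

Hence PRS(X_Σ) =
    |P|=2: 9 collections, coeffs (1), (1,1), (1,1), (1,1,1), (1,2), (1,2), (1,2,3), (1,2,4), (1,3)
    |P|=3: 2 collections, coeffs (), (1)
    |P|=4: 3 collections, coeffs (1), (1), (2)


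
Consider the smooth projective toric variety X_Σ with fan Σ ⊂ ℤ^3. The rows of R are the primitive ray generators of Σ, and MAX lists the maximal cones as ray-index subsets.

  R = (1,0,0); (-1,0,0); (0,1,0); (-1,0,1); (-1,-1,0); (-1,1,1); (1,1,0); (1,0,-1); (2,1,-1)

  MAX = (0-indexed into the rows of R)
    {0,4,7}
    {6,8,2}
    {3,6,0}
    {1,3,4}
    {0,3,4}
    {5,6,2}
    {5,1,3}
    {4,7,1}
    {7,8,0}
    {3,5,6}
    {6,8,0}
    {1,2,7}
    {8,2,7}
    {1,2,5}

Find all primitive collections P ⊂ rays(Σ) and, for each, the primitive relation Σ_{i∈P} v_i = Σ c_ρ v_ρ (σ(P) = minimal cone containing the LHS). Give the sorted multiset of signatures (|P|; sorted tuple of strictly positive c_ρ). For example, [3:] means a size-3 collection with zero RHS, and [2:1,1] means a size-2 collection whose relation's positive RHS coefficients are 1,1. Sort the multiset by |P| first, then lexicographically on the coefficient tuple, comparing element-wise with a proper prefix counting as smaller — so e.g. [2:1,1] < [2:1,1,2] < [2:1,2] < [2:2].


15 minimal non-faces of Δ(Σ) (on 9 rays):

  P = {0,1}:  v_{0} + v_{1} = 0  →  sig = [2:]
  P = {3,7}:  v_{3} + v_{7} = 0  →  sig = [2:]
  P = {4,6}:  v_{4} + v_{6} = 0  →  sig = [2:]
  P = {0,2}:  v_{0} + v_{2} = v_{6}  →  sig = [2:1]
  P = {1,6}:  v_{1} + v_{6} = v_{2}  →  sig = [2:1]
  P = {2,3}:  v_{2} + v_{3} = v_{5}  →  sig = [2:1]
  P = {2,4}:  v_{2} + v_{4} = v_{1}  →  sig = [2:1]
  P = {3,8}:  v_{3} + v_{8} = v_{6}  →  sig = [2:1]
  P = {4,8}:  v_{4} + v_{8} = v_{7}  →  sig = [2:1]
  P = {5,7}:  v_{5} + v_{7} = v_{2}  →  sig = [2:1]
  P = {6,7}:  v_{6} + v_{7} = v_{8}  →  sig = [2:1]
  P = {0,5}:  v_{0} + v_{5} = v_{3} + v_{6}  →  sig = [2:1,1]
  P = {1,8}:  v_{1} + v_{8} = v_{2} + v_{7}  →  sig = [2:1,1]
  P = {4,5}:  v_{4} + v_{5} = v_{1} + v_{3}  →  sig = [2:1,1]
  P = {5,8}:  v_{5} + v_{8} = v_{2} + v_{6}  →  sig = [2:1,1]

Signatures (|P|; sorted positive RHS coefficients), sorted:
[[2:], [2:], [2:], [2:1], [2:1], [2:1], [2:1], [2:1], [2:1], [2:1], [2:1], [2:1,1], [2:1,1], [2:1,1], [2:1,1]]


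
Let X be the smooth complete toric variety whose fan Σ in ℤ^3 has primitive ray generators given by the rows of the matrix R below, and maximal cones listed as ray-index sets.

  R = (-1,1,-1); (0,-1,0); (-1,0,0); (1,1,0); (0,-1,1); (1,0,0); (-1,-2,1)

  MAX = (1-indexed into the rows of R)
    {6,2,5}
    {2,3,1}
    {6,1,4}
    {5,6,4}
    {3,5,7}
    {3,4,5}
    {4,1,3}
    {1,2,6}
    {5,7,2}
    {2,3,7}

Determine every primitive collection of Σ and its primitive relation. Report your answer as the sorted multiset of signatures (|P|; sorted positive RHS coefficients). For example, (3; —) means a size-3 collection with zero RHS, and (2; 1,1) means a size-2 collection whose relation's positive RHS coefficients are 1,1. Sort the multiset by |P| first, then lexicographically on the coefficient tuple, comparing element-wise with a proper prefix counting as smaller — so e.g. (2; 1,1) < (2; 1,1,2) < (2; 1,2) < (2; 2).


Σ has 7 primitive collections:

  • {3,6}:  v_{3} + v_{6} = 0  →  sig = (2; —)
  • {1,5}:  v_{1} + v_{5} = v_{3}  →  sig = (2; 1)
  • {2,4}:  v_{2} + v_{4} = v_{6}  →  sig = (2; 1)
  • {4,7}:  v_{4} + v_{7} = v_{5}  →  sig = (2; 1)
  • {6,7}:  v_{6} + v_{7} = v_{2} + v_{5}  →  sig = (2; 1,1)
  • {1,7}:  v_{1} + v_{7} = v_{2} + 2·v_{3}  →  sig = (2; 1,2)
  • {2,3,5}:  v_{2} + v_{3} + v_{5} = v_{7}  →  sig = (3; 1)

Signatures (|P|; sorted positive RHS coefficients), sorted:
    |P|=2: 6 collections, coeffs (), (1), (1), (1), (1,1), (1,2)
    |P|=3: 1 collection, coeffs (1)


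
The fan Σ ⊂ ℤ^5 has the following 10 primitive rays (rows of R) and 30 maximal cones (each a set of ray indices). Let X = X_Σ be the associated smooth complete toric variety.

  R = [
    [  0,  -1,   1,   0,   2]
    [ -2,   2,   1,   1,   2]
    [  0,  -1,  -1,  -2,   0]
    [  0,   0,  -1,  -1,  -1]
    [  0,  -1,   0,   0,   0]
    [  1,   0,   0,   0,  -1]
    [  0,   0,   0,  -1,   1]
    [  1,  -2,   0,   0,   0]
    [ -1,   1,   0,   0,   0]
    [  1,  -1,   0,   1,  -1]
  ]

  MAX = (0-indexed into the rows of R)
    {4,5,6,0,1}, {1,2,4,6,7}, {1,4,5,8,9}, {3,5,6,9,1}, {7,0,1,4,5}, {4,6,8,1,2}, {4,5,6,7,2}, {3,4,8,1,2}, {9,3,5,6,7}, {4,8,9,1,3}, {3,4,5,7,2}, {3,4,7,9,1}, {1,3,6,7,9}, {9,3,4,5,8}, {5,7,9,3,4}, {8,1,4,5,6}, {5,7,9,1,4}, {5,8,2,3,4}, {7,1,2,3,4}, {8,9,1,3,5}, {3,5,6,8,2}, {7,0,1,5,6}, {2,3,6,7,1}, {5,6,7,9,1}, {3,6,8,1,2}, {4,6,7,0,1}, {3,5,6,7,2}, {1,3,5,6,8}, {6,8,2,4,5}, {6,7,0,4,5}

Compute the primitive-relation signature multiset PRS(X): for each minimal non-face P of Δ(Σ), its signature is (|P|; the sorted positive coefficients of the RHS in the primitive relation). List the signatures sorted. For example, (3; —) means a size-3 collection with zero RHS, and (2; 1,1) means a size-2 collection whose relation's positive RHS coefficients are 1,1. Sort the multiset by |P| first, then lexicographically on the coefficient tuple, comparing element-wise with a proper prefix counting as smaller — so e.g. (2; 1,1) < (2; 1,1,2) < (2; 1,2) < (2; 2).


Σ has 13 primitive collections:

  • {7,8}:  v_{7} + v_{8} = v_{4} ; sig = (2; 1)
  • {0,3}:  v_{0} + v_{3} = v_{4} + v_{6} ; sig = (2; 1,1)
  • {2,9}:  v_{2} + v_{9} = v_{3} + v_{7} ; sig = (2; 1,1)
  • {0,8}:  v_{0} + v_{8} = v_{1} + 2·v_{4} + v_{5} + v_{6} ; sig = (2; 1,1,1,2)
  • {0,9}:  v_{0} + v_{9} = v_{1} + v_{5} + 2·v_{7} ; sig = (2; 1,1,2)
  • {0,2}:  v_{0} + v_{2} = 2·v_{4} + 2·v_{6} ; sig = (2; 2,2)
  • {6,8,9}:  v_{6} + v_{8} + v_{9} = 0 ; sig = (3; —)
  • {3,4,6}:  v_{3} + v_{4} + v_{6} = v_{2} ; sig = (3; 1)
  • {4,6,9}:  v_{4} + v_{6} + v_{9} = v_{7} ; sig = (3; 1)
  • {1,2,5}:  v_{1} + v_{2} + v_{5} = v_{6} + v_{8} ; sig = (3; 1,1)
  • {1,3,5,7}:  v_{1} + v_{3} + v_{5} + v_{7} = 0 ; sig = (4; —)
  • {1,3,4,5}:  v_{1} + v_{3} + v_{4} + v_{5} = v_{8} ; sig = (4; 1)
  • {1,4,5,6,7}:  v_{1} + v_{4} + v_{5} + v_{6} + v_{7} = v_{0} ; sig = (5; 1)

Sorted signature multiset PRS(X):
    (2; 1)
    (2; 1,1)
    (2; 1,1)
    (2; 1,1,1,2)
    (2; 1,1,2)
    (2; 2,2)
    (3; —)
    (3; 1)
    (3; 1)
    (3; 1,1)
    (4; —)
    (4; 1)
    (5; 1)


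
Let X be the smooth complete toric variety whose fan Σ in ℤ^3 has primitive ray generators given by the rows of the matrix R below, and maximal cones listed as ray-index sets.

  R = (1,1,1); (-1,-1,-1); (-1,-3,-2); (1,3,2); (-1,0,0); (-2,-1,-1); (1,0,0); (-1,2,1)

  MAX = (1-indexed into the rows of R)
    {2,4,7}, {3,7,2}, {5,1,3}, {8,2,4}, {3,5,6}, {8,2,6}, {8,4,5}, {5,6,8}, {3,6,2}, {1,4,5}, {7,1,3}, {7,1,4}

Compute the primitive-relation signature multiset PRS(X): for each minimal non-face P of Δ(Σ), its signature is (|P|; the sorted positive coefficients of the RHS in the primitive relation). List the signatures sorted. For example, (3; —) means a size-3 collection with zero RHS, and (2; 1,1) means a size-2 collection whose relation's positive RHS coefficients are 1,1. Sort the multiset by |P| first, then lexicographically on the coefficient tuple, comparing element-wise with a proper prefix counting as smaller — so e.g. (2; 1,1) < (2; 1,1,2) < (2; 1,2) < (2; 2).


The 10 primitive collections of Σ (r=8, n=3):

  {1,2}:  v_{1} + v_{2} = 0  ⟹  sig = (2; —)
  {3,4}:  v_{3} + v_{4} = 0  ⟹  sig = (2; —)
  {5,7}:  v_{5} + v_{7} = 0  ⟹  sig = (2; —)
  {1,6}:  v_{1} + v_{6} = v_{5}  ⟹  sig = (2; 1)
  {2,5}:  v_{2} + v_{5} = v_{6}  ⟹  sig = (2; 1)
  {3,8}:  v_{3} + v_{8} = v_{6}  ⟹  sig = (2; 1)
  {4,6}:  v_{4} + v_{6} = v_{8}  ⟹  sig = (2; 1)
  {6,7}:  v_{6} + v_{7} = v_{2}  ⟹  sig = (2; 1)
  {1,8}:  v_{1} + v_{8} = v_{4} + v_{5}  ⟹  sig = (2; 1,1)
  {7,8}:  v_{7} + v_{8} = v_{2} + v_{4}  ⟹  sig = (2; 1,1)

Signatures (|P|; sorted positive RHS coefficients), sorted:
    |P|=2: 10 collections, coeffs (), (), (), (1), (1), (1), (1), (1), (1,1), (1,1)


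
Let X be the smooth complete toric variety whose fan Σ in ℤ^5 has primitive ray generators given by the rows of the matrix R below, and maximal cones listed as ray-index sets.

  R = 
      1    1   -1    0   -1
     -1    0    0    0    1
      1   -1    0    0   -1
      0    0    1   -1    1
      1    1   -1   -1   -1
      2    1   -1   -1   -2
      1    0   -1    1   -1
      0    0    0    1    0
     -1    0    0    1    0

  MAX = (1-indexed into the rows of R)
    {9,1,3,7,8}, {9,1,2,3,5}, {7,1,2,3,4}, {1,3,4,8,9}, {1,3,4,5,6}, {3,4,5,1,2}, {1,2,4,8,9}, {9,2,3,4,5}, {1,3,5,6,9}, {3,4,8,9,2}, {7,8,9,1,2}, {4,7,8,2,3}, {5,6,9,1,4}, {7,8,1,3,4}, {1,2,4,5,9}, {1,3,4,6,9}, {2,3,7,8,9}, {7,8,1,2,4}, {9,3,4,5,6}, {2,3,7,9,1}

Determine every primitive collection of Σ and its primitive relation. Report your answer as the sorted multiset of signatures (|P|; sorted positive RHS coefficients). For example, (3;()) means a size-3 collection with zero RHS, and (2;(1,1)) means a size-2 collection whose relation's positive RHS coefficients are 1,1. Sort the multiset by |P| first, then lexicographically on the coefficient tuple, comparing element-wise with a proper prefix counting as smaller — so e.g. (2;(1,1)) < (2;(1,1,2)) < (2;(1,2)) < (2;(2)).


Σ has 9 primitive collections:

  • {2,6}:  v_{2} + v_{6} = v_{5} — sig = (2;(1))
  • {5,8}:  v_{5} + v_{8} = v_{1} — sig = (2;(1))
  • {6,8}:  v_{6} + v_{8} = 2·v_{1} + v_{3} + v_{4} + v_{9} — sig = (2;(1,1,1,2))
  • {5,7}:  v_{5} + v_{7} = 2·v_{1} + v_{2} + v_{3} — sig = (2;(1,1,2))
  • {6,7}:  v_{6} + v_{7} = 2·v_{1} + v_{3} — sig = (2;(1,2))
  • {4,7,9}:  v_{4} + v_{7} + v_{9} = v_{8} — sig = (3;(1))
  • {1,2,3,8}:  v_{1} + v_{2} + v_{3} + v_{8} = v_{7} — sig = (4;(1))
  • {1,2,3,4,9}:  v_{1} + v_{2} + v_{3} + v_{4} + v_{9} = 0 — sig = (5;())
  • {1,3,4,5,9}:  v_{1} + v_{3} + v_{4} + v_{5} + v_{9} = v_{6} — sig = (5;(1))

Hence PRS(X_Σ) =
[(2;(1)), (2;(1)), (2;(1,1,1,2)), (2;(1,1,2)), (2;(1,2)), (3;(1)), (4;(1)), (5;()), (5;(1))]


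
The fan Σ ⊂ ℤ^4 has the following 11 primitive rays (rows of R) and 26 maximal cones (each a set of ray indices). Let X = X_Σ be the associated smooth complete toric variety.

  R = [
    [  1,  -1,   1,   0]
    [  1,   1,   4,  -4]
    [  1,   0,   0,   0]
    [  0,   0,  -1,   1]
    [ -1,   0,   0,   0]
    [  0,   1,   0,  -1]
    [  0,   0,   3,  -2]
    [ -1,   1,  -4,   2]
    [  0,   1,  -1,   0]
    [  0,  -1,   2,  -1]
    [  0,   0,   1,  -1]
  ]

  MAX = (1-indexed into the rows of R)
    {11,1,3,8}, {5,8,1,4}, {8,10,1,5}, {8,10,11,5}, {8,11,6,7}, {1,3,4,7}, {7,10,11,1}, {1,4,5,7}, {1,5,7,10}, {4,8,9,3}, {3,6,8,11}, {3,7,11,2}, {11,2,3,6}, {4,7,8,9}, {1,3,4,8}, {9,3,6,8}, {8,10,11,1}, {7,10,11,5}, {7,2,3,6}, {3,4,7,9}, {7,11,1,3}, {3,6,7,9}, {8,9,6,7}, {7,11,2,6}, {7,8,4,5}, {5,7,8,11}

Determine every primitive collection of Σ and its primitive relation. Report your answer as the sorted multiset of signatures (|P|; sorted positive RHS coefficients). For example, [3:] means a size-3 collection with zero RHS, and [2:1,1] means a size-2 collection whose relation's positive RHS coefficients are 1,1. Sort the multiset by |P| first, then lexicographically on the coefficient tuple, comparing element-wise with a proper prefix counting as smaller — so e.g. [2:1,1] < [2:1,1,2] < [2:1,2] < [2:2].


Minimal non-faces — 23 found among 11 rays, 26 max cones:

  {3,5}:  v_{3} + v_{5} = 0 ; sig = [2:]
  {4,11}:  v_{4} + v_{11} = 0 ; sig = [2:]
  {1,9}:  v_{1} + v_{9} = v_{3} ; sig = [2:1]
  {4,6}:  v_{4} + v_{6} = v_{9} ; sig = [2:1]
  {9,10}:  v_{9} + v_{10} = v_{11} ; sig = [2:1]
  {9,11}:  v_{9} + v_{11} = v_{6} ; sig = [2:1]
  {1,6}:  v_{1} + v_{6} = v_{3} + v_{11} ; sig = [2:1,1]
  {3,10}:  v_{3} + v_{10} = v_{1} + v_{11} ; sig = [2:1,1]
  {4,10}:  v_{4} + v_{10} = v_{1} + v_{5} ; sig = [2:1,1]
  {5,9}:  v_{5} + v_{9} = v_{7} + v_{8} ; sig = [2:1,1]
  {2,4}:  v_{2} + v_{4} = v_{3} + v_{6} + v_{7} ; sig = [2:1,1,1]
  {2,5}:  v_{2} + v_{5} = v_{6} + v_{7} + v_{11} ; sig = [2:1,1,1]
  {5,6}:  v_{5} + v_{6} = v_{7} + v_{8} + v_{11} ; sig = [2:1,1,1]
  {2,9}:  v_{2} + v_{9} = v_{3} + 2·v_{6} + v_{7} ; sig = [2:1,1,2]
  {2,10}:  v_{2} + v_{10} = v_{3} + v_{7} + 3·v_{11} ; sig = [2:1,1,3]
  {1,2}:  v_{1} + v_{2} = 2·v_{3} + v_{7} + 2·v_{11} ; sig = [2:1,2,2]
  {2,8}:  v_{2} + v_{8} = 2·v_{6} ; sig = [2:2]
  {6,10}:  v_{6} + v_{10} = 2·v_{11} ; sig = [2:2]
  {1,7,8}:  v_{1} + v_{7} + v_{8} = 0 ; sig = [3:]
  {1,5,11}:  v_{1} + v_{5} + v_{11} = v_{10} ; sig = [3:1]
  {3,7,8}:  v_{3} + v_{7} + v_{8} = v_{9} ; sig = [3:1]
  {7,8,10}:  v_{7} + v_{8} + v_{10} = v_{5} + v_{11} ; sig = [3:1,1]
  {3,6,7,11}:  v_{3} + v_{6} + v_{7} + v_{11} = v_{2} ; sig = [4:1]

Hence PRS(X_Σ) =
    [2:]
    [2:]
    [2:1]
    [2:1]
    [2:1]
    [2:1]
    [2:1,1]
    [2:1,1]
    [2:1,1]
    [2:1,1]
    [2:1,1,1]
    [2:1,1,1]
    [2:1,1,1]
    [2:1,1,2]
    [2:1,1,3]
    [2:1,2,2]
    [2:2]
    [2:2]
    [3:]
    [3:1]
    [3:1]
    [3:1,1]
    [4:1]


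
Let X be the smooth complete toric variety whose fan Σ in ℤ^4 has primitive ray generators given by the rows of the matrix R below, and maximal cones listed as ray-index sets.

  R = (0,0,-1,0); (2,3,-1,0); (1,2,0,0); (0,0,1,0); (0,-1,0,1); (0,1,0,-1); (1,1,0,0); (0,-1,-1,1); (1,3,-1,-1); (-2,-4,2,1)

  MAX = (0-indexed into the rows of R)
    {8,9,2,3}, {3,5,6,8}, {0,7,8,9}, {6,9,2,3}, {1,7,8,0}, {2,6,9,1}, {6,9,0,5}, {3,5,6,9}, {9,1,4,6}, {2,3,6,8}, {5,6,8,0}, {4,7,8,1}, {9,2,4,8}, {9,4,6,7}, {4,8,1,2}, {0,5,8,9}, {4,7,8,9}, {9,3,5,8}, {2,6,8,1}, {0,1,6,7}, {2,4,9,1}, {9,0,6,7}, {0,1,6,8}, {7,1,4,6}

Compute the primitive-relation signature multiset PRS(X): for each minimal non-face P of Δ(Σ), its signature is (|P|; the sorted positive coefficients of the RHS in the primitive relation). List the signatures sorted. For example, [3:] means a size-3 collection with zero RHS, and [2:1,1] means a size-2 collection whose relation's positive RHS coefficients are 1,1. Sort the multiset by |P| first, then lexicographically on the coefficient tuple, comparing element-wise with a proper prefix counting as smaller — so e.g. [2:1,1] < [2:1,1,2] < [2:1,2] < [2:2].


Primitive collections (18):

  P = {0,3}:  v_{0} + v_{3} = 0  ⟹  sig = [2:]
  P = {4,5}:  v_{4} + v_{5} = 0  ⟹  sig = [2:]
  P = {0,4}:  v_{0} + v_{4} = v_{7}  ⟹  sig = [2:1]
  P = {3,7}:  v_{3} + v_{7} = v_{4}  ⟹  sig = [2:1]
  P = {5,7}:  v_{5} + v_{7} = v_{0}  ⟹  sig = [2:1]
  P = {0,2}:  v_{0} + v_{2} = v_{4} + v_{8}  ⟹  sig = [2:1,1]
  P = {1,3}:  v_{1} + v_{3} = v_{2} + v_{6}  ⟹  sig = [2:1,1]
  P = {1,5}:  v_{1} + v_{5} = v_{6} + v_{8}  ⟹  sig = [2:1,1]
  P = {2,5}:  v_{2} + v_{5} = v_{3} + v_{8}  ⟹  sig = [2:1,1]
  P = {3,4}:  v_{3} + v_{4} = v_{1} + v_{9}  ⟹  sig = [2:1,1]
  P = {2,7}:  v_{2} + v_{7} = 2·v_{4} + v_{8}  ⟹  sig = [2:1,2]
  P = {0,1,9}:  v_{0} + v_{1} + v_{9} = v_{4}  ⟹  sig = [3:1]
  P = {1,8,9}:  v_{1} + v_{8} + v_{9} = v_{2}  ⟹  sig = [3:1]
  P = {4,6,8}:  v_{4} + v_{6} + v_{8} = v_{1}  ⟹  sig = [3:1]
  P = {6,8,9}:  v_{6} + v_{8} + v_{9} = v_{3}  ⟹  sig = [3:1]
  P = {6,7,8}:  v_{6} + v_{7} + v_{8} = v_{0} + v_{1}  ⟹  sig = [3:1,1]
  P = {2,4,6}:  v_{2} + v_{4} + v_{6} = 2·v_{1} + v_{9}  ⟹  sig = [3:1,2]
  P = {1,7,9}:  v_{1} + v_{7} + v_{9} = 2·v_{4}  ⟹  sig = [3:2]

Hence PRS(X_Σ) =
[[2:], [2:], [2:1], [2:1], [2:1], [2:1,1], [2:1,1], [2:1,1], [2:1,1], [2:1,1], [2:1,2], [3:1], [3:1], [3:1], [3:1], [3:1,1], [3:1,2], [3:2]]


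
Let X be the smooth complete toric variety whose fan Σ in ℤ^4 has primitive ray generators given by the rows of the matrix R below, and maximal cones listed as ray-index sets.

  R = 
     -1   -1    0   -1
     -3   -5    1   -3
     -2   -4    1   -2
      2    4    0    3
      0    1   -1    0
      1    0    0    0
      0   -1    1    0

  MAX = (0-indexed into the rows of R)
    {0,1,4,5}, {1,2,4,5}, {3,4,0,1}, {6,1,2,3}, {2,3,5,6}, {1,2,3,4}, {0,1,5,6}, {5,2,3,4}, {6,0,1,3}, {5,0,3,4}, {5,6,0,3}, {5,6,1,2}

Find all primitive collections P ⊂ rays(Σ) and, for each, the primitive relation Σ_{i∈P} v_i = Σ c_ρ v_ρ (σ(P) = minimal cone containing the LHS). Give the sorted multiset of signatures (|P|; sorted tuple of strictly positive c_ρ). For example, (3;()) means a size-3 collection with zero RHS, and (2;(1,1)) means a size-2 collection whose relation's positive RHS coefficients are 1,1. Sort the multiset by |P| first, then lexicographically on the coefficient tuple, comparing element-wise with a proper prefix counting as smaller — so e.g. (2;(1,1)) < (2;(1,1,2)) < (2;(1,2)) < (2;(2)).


Σ has 3 primitive collections:

  • {4,6}:  v_{4} + v_{6} = 0  so sig = (2;())
  • {0,2}:  v_{0} + v_{2} = v_{1}  so sig = (2;(1))
  • {1,3,5}:  v_{1} + v_{3} + v_{5} = v_{6}  so sig = (3;(1))

so the primitive-relation signature multiset is
[(2;()), (2;(1)), (3;(1))]
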